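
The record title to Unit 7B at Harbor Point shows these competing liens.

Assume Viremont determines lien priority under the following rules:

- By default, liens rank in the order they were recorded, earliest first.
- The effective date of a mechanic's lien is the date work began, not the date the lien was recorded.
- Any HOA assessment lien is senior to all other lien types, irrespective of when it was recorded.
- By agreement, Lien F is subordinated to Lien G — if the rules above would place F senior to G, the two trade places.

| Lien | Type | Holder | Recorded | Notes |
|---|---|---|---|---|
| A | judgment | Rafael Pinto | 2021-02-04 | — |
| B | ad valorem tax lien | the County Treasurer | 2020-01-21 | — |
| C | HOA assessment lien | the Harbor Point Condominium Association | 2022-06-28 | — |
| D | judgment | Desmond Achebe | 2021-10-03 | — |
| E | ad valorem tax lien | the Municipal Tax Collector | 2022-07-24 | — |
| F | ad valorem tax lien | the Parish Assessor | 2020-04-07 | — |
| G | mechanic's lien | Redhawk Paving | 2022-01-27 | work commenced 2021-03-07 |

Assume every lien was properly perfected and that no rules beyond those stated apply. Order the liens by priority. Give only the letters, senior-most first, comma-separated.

C, B, G, A, F, D, E

Effective dates after the stated exceptions: G's effective date is 2021-03-07, when work began.
As an HOA assessment lien, C is senior to every other lien.
Among the remaining liens, by effective date: B (2020-01-21), F (2020-04-07), A (2021-02-04), G (2021-03-07), D (2021-10-03), E (2022-07-24).
The subordination applies — F was senior to G — so F and G swap.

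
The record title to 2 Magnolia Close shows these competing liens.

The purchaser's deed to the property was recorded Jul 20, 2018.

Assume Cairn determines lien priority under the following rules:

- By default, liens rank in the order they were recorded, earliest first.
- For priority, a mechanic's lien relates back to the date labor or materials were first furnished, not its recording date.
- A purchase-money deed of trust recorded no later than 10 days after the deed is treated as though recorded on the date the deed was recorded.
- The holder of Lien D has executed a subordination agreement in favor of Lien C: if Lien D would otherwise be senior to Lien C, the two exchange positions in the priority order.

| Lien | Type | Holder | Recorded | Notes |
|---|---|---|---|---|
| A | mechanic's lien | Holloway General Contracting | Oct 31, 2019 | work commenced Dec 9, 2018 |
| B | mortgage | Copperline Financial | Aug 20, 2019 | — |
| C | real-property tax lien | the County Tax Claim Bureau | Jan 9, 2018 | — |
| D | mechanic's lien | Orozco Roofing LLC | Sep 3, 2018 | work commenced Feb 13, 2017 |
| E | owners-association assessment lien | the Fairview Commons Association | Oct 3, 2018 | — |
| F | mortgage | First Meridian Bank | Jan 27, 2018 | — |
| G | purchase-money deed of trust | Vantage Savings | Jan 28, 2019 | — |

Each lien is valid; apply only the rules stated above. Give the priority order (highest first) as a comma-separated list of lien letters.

Effective dates: A relates back to Dec 9, 2018 (work commenced); D's effective date is Feb 13, 2017, when work began; G missed the 10-day window (192 days after the deed), so its recording date stands.
Ordering by effective date: D (Feb 13, 2017), C (Jan 9, 2018), F (Jan 27, 2018), E (Oct 3, 2018), A (Dec 9, 2018), G (Jan 28, 2019), B (Aug 20, 2019).
Because D would otherwise rank above C, the subordination swaps them.

C, D, F, E, A, G, B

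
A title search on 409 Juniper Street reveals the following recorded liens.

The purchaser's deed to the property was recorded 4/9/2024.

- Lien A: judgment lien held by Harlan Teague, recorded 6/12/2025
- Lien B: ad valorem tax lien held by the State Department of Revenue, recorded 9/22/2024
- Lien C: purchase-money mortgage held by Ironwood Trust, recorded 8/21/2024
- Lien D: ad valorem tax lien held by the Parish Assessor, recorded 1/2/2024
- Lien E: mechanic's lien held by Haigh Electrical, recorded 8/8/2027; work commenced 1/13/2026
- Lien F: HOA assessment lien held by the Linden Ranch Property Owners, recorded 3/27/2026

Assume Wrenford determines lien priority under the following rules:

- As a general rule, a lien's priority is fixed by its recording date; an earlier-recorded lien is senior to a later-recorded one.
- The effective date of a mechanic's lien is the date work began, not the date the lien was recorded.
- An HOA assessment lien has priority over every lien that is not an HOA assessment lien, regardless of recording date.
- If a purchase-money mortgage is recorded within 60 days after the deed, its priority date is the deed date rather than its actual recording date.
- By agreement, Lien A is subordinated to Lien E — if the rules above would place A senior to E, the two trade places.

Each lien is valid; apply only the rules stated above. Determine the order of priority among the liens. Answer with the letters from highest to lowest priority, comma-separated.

F, D, C, B, E, A

First, effective dates: C was recorded 134 days after the deed — beyond 60 days — so no relation-back applies; E relates back to 1/13/2026 (work commenced).
F, as an HOA assessment lien, has superpriority and ranks first.
Remaining liens by effective date: D (1/2/2024), C (8/21/2024), B (9/22/2024), A (6/12/2025), E (1/13/2026).
The subordination applies — A was senior to E — so A and E swap.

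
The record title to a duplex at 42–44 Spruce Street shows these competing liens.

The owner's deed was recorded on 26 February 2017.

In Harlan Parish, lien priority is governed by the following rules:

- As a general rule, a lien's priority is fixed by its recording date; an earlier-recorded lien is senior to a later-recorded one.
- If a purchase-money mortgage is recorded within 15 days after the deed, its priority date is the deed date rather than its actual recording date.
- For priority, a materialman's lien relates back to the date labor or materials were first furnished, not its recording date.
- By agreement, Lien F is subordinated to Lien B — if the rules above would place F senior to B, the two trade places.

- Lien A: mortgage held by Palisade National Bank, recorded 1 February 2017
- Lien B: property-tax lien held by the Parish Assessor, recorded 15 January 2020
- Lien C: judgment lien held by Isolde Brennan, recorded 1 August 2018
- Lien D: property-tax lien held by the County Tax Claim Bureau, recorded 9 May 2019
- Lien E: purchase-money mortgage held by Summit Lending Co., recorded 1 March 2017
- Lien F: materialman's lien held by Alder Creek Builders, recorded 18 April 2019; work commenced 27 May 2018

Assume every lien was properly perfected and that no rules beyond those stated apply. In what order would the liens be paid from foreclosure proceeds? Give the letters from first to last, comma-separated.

A, E, B, C, D, F

Adjusting effective dates: E was recorded within the 15-day window, so its effective date is the deed date 26 February 2017; F relates back to 27 May 2018 (work commenced).
By effective date: A (1 February 2017), E (26 February 2017), F (27 May 2018), C (1 August 2018), D (9 May 2019), B (15 January 2020).
F is senior to B before the subordination, so the two trade places.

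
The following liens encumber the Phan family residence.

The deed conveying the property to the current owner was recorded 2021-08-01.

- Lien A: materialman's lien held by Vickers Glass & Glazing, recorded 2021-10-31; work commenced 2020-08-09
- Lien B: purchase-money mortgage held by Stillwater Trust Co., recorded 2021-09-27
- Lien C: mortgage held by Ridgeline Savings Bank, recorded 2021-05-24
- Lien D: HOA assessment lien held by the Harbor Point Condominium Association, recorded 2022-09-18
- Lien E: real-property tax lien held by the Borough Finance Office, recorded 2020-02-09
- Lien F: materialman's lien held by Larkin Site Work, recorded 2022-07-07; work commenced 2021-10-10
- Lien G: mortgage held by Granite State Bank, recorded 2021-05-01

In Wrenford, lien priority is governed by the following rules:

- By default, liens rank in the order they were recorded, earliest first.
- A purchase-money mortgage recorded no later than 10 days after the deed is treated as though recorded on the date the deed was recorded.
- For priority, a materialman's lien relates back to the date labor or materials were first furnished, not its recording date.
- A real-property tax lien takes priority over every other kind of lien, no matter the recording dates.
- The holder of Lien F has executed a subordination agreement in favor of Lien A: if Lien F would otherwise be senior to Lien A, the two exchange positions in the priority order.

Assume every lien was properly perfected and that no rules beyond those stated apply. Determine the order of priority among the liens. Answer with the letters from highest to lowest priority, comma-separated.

Adjusting effective dates: A's effective date is 2020-08-09, when work began; B missed the 10-day window (57 days after the deed), so its recording date stands; F relates back to 2021-10-10 (work commenced).
E is a real-property tax lien, so it outranks all other liens regardless of date.
Ordering the rest by effective date: A (2020-08-09), G (2021-05-01), C (2021-05-24), B (2021-09-27), F (2021-10-10), D (2022-09-18).
Since F is not senior to A, the subordination leaves the order unchanged.

E, A, G, C, B, F, D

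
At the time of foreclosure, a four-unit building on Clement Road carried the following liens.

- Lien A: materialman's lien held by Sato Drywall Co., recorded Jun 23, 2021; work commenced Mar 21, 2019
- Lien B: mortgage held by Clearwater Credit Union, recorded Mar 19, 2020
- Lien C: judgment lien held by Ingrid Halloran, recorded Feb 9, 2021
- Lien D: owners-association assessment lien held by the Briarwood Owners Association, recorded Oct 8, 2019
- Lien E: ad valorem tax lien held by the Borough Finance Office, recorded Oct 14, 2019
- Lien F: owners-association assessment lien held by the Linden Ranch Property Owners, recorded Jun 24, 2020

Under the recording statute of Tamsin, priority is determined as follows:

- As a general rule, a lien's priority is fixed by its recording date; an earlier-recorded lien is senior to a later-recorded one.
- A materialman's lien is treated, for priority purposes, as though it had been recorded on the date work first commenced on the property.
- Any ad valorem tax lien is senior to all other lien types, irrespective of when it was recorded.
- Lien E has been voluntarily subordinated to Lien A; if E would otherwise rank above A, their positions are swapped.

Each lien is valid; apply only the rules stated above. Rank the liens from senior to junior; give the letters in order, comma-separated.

A, E, D, B, F, C

Adjusting effective dates: A is treated as recorded Mar 21, 2019, the work-commencement date.
E is an ad valorem tax lien, so it outranks all other liens regardless of date.
Remaining liens by effective date: A (Mar 21, 2019), D (Oct 8, 2019), B (Mar 19, 2020), F (Jun 24, 2020), C (Feb 9, 2021).
The subordination applies — E was senior to A — so E and A swap.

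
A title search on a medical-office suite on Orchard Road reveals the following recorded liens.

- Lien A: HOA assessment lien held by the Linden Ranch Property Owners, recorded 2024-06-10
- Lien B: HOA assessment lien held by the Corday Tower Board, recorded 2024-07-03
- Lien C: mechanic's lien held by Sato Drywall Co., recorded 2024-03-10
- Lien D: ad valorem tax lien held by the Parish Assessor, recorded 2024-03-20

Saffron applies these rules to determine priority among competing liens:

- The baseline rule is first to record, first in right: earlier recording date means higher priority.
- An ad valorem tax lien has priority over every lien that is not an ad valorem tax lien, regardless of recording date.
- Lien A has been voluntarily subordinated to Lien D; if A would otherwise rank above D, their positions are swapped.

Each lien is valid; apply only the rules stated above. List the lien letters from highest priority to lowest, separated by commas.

As an ad valorem tax lien, D is senior to every other lien.
Ordering the rest by effective date: C (2024-03-10), A (2024-06-10), B (2024-07-03).
A already ranks below D; the subordination has no effect.

D, C, A, B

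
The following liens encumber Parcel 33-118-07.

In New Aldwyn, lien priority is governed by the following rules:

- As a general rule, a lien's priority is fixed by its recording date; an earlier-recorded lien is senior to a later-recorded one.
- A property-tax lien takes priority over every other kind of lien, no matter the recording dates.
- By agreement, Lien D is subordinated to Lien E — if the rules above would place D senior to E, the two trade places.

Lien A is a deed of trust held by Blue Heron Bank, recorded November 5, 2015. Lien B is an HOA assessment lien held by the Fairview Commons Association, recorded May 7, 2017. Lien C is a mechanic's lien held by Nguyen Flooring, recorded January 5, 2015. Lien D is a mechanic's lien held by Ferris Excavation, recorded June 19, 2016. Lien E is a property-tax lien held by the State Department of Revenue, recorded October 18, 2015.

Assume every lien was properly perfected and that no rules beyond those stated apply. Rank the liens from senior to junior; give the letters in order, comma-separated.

E, C, A, D, B

E is a property-tax lien, so it outranks all other liens regardless of date.
Remaining liens by effective date: C (January 5, 2015), A (November 5, 2015), D (June 19, 2016), B (May 7, 2017).
D already ranks below E; the subordination has no effect.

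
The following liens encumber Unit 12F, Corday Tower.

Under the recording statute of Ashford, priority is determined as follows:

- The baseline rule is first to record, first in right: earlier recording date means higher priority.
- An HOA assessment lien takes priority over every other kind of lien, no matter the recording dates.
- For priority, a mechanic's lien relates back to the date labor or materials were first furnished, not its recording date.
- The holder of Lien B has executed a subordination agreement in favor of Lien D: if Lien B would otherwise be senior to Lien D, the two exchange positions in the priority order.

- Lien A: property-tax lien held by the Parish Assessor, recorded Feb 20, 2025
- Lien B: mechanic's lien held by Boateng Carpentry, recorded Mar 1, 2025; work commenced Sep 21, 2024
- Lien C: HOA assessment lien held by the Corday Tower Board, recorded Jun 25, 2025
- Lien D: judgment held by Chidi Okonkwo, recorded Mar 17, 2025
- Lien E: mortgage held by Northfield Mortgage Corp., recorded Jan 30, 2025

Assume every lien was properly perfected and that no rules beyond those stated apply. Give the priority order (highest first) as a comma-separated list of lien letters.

Effective dates: B relates back to Sep 21, 2024 (work commenced).
C is an HOA assessment lien and takes priority over every other lien.
The other liens, earliest effective date first: B (Sep 21, 2024), E (Jan 30, 2025), A (Feb 20, 2025), D (Mar 17, 2025).
Because B would otherwise rank above D, the subordination swaps them.

C, D, E, A, B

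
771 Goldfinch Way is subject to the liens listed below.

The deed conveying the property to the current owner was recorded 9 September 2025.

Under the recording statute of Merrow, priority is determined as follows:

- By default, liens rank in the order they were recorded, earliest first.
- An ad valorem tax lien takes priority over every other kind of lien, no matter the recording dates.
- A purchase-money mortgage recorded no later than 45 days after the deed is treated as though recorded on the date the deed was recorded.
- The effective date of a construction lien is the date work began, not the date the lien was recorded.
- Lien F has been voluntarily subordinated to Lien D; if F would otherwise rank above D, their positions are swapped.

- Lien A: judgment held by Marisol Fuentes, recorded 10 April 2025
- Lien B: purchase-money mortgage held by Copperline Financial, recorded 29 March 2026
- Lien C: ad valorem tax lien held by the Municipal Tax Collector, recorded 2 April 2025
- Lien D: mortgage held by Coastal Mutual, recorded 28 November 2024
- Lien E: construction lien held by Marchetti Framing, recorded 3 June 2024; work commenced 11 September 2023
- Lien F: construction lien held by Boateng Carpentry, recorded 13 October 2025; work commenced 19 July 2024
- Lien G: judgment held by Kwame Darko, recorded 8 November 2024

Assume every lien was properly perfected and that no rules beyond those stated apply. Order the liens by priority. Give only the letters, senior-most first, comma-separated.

C, E, D, G, F, A, B

First, effective dates: B was recorded 201 days after the deed — beyond 45 days — so no relation-back applies; E is treated as recorded 11 September 2023, the work-commencement date; F's effective date is 19 July 2024, when work began.
C is an ad valorem tax lien, so it outranks all other liens regardless of date.
Remaining liens by effective date: E (11 September 2023), F (19 July 2024), G (8 November 2024), D (28 November 2024), A (10 April 2025), B (29 March 2026).
F is senior to D before the subordination, so the two trade places.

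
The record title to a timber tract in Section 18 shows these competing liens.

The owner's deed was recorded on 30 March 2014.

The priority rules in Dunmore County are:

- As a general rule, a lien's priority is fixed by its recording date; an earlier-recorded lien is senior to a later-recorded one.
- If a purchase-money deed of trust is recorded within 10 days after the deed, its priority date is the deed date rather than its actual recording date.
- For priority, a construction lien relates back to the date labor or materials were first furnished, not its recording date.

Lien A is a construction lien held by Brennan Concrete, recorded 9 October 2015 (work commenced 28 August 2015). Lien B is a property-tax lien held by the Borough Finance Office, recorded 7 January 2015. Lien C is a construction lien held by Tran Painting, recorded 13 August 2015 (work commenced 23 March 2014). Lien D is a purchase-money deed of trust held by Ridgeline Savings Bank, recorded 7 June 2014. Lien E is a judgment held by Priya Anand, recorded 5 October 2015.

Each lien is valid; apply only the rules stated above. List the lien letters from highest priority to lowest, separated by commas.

C, D, B, A, E

Effective dates after the stated exceptions: A is treated as recorded 28 August 2015, the work-commencement date; C relates back to 23 March 2014 (work commenced); D was recorded 69 days after the deed — beyond 10 days — so no relation-back applies.
Ordering by effective date: C (23 March 2014), D (7 June 2014), B (7 January 2015), A (28 August 2015), E (5 October 2015).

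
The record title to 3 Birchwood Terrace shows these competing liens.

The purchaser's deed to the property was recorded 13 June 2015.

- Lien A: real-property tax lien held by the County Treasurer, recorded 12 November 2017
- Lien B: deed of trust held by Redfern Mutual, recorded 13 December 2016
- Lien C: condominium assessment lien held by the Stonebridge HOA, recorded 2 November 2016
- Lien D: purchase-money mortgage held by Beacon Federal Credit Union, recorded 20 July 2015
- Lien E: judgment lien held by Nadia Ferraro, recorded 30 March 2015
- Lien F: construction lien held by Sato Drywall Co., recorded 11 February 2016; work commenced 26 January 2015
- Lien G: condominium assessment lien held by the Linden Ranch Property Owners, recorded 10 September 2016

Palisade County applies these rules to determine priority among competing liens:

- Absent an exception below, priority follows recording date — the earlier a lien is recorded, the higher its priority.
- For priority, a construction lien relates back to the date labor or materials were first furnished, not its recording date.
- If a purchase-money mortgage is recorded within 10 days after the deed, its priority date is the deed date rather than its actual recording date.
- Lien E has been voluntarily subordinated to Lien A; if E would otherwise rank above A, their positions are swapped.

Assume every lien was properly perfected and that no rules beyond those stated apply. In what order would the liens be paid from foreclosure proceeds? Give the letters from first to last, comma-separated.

F, A, D, G, C, B, E

Adjusting effective dates: D was recorded 37 days after the deed, outside the 10-day window, so it keeps its recording date; F is treated as recorded 26 January 2015, the work-commencement date.
By effective date: F (26 January 2015), E (30 March 2015), D (20 July 2015), G (10 September 2016), C (2 November 2016), B (13 December 2016), A (12 November 2017).
E is senior to A before the subordination, so the two trade places.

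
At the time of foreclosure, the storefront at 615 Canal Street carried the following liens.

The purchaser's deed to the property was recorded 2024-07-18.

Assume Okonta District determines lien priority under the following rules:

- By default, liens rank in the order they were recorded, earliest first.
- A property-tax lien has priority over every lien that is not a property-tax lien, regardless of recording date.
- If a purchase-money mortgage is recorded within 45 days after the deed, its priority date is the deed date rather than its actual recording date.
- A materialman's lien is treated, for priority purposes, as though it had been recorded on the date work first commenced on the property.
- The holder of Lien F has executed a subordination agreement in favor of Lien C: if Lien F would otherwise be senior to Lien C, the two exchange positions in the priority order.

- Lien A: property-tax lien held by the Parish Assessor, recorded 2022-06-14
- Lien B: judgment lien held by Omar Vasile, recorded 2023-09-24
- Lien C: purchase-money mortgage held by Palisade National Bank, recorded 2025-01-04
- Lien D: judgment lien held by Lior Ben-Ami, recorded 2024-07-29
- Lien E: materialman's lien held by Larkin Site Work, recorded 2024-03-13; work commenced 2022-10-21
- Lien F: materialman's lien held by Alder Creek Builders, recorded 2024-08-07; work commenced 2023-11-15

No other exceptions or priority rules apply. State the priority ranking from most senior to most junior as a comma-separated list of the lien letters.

A, E, B, C, D, F

First, effective dates: C missed the 45-day window (170 days after the deed), so its recording date stands; E's effective date is 2022-10-21, when work began; F's effective date is 2023-11-15, when work began.
A, as a property-tax lien, has superpriority and ranks first.
Remaining liens by effective date: E (2022-10-21), B (2023-09-24), F (2023-11-15), D (2024-07-29), C (2025-01-04).
F is senior to C before the subordination, so the two trade places.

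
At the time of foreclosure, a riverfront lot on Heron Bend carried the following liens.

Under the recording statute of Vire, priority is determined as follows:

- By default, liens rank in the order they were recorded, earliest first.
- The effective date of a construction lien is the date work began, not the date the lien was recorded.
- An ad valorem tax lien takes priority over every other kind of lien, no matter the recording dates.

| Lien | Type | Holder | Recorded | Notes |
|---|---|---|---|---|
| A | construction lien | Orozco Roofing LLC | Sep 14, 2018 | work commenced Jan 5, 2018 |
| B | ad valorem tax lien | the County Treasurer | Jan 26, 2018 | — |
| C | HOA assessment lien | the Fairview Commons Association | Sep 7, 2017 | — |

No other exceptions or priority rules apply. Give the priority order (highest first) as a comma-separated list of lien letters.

B, C, A

First, effective dates: A relates back to Jan 5, 2018 (work commenced).
B, as an ad valorem tax lien, has superpriority and ranks first.
Among the remaining liens, by effective date: C (Sep 7, 2017), A (Jan 5, 2018).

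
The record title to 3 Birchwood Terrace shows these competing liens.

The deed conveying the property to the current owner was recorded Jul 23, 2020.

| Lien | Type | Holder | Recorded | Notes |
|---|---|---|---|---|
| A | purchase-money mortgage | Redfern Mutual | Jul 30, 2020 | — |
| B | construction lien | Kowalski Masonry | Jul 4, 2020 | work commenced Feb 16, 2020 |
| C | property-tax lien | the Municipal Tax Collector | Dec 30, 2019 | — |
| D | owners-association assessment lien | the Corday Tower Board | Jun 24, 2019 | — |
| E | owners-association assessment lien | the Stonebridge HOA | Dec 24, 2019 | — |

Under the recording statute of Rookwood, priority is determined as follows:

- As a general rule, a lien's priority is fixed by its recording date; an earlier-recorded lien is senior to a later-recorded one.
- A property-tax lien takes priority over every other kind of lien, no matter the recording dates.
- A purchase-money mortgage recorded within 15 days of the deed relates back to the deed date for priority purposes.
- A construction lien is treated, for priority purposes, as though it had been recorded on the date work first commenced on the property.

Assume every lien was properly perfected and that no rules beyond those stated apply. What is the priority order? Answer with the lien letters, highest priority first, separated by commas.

Effective dates after the stated exceptions: A was recorded within the 15-day window, so its effective date is the deed date Jul 23, 2020; B's effective date is Feb 16, 2020, when work began.
C, as a property-tax lien, has superpriority and ranks first.
Remaining liens by effective date: D (Jun 24, 2019), E (Dec 24, 2019), B (Feb 16, 2020), A (Jul 23, 2020).

C, D, E, B, A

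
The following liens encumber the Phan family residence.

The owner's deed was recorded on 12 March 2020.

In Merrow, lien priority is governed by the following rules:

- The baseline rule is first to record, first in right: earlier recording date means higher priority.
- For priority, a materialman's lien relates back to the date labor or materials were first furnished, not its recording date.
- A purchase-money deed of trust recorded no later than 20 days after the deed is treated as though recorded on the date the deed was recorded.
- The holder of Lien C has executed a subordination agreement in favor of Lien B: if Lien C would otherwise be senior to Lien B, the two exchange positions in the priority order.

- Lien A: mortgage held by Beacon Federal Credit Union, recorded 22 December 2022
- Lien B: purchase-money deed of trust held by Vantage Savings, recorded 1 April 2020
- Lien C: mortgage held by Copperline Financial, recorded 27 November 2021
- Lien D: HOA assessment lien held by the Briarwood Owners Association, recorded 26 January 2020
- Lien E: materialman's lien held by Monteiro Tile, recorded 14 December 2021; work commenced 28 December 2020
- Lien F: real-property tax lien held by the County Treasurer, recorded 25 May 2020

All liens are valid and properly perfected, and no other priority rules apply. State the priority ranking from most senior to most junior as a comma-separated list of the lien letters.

Adjusting effective dates: B was recorded within the 20-day window, so its effective date is the deed date 12 March 2020; E's effective date is 28 December 2020, when work began.
By effective date, earliest first: D (26 January 2020), B (12 March 2020), F (25 May 2020), E (28 December 2020), C (27 November 2021), A (22 December 2022).
C already ranks below B; the subordination has no effect.

D, B, F, E, C, A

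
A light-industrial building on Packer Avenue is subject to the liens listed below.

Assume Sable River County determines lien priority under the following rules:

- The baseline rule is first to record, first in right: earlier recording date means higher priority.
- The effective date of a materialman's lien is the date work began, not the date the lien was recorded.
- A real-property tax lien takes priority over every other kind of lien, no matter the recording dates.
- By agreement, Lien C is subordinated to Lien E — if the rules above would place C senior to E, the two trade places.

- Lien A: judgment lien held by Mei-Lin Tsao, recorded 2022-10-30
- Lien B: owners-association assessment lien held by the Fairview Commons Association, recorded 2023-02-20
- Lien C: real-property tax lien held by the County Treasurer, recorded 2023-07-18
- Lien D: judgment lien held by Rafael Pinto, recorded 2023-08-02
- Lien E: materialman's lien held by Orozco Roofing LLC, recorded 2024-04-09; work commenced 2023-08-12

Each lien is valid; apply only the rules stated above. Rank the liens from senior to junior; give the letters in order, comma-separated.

E, A, B, D, C

Effective dates after the stated exceptions: E's effective date is 2023-08-12, when work began.
C, as a real-property tax lien, has superpriority and ranks first.
Among the remaining liens, by effective date: A (2022-10-30), B (2023-02-20), D (2023-08-02), E (2023-08-12).
C is senior to E before the subordination, so the two trade places.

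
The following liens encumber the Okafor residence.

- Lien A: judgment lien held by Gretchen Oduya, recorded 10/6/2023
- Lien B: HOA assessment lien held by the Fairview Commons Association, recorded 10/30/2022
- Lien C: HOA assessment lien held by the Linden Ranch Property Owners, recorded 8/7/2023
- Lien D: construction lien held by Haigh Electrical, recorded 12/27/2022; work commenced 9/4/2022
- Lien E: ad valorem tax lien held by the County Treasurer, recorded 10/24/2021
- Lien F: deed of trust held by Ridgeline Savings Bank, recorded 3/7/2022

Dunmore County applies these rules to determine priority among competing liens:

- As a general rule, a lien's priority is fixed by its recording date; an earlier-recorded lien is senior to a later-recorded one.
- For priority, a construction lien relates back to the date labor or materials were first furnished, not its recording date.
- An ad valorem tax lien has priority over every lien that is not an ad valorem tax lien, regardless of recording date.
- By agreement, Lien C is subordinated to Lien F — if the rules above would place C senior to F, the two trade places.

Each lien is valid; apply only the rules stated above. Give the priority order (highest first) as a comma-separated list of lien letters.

E, F, D, B, C, A

Adjusting effective dates: D is treated as recorded 9/4/2022, the work-commencement date.
As an ad valorem tax lien, E is senior to every other lien.
The other liens, earliest effective date first: F (3/7/2022), D (9/4/2022), B (10/30/2022), C (8/7/2023), A (10/6/2023).
Since C is not senior to F, the subordination leaves the order unchanged.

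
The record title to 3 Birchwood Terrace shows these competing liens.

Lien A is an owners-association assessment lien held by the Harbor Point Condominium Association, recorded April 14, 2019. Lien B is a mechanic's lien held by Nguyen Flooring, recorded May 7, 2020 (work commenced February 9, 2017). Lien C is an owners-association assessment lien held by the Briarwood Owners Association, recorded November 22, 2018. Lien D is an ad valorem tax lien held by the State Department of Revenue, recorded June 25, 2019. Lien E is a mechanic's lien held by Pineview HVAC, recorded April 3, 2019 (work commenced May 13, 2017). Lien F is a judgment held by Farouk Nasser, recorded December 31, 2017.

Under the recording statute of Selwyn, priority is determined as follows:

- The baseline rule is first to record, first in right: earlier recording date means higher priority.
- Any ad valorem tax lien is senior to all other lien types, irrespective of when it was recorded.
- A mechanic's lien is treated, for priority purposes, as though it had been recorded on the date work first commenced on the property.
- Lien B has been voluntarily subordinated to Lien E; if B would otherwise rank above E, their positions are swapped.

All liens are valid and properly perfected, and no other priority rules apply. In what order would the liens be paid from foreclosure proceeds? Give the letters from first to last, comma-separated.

Adjusting effective dates: B relates back to February 9, 2017 (work commenced); E relates back to May 13, 2017 (work commenced).
As an ad valorem tax lien, D is senior to every other lien.
Remaining liens by effective date: B (February 9, 2017), E (May 13, 2017), F (December 31, 2017), C (November 22, 2018), A (April 14, 2019).
B is senior to E before the subordination, so the two trade places.

D, E, B, F, C, A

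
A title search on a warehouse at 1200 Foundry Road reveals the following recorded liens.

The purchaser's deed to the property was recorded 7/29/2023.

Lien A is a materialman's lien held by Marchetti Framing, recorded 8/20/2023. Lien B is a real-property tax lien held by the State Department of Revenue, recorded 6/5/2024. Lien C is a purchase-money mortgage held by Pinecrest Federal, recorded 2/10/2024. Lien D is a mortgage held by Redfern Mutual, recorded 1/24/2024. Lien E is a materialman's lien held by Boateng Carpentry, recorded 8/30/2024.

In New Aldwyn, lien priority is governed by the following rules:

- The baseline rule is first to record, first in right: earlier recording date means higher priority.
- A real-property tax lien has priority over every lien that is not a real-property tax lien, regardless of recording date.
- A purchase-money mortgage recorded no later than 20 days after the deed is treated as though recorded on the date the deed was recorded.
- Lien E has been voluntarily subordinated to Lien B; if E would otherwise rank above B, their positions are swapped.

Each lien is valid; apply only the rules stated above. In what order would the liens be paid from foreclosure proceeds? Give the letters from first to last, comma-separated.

Effective dates: C was recorded 196 days after the deed, outside the 20-day window, so it keeps its recording date.
As a real-property tax lien, B is senior to every other lien.
The other liens, earliest effective date first: A (8/20/2023), D (1/24/2024), C (2/10/2024), E (8/30/2024).
Since E is not senior to B, the subordination leaves the order unchanged.

B, A, D, C, E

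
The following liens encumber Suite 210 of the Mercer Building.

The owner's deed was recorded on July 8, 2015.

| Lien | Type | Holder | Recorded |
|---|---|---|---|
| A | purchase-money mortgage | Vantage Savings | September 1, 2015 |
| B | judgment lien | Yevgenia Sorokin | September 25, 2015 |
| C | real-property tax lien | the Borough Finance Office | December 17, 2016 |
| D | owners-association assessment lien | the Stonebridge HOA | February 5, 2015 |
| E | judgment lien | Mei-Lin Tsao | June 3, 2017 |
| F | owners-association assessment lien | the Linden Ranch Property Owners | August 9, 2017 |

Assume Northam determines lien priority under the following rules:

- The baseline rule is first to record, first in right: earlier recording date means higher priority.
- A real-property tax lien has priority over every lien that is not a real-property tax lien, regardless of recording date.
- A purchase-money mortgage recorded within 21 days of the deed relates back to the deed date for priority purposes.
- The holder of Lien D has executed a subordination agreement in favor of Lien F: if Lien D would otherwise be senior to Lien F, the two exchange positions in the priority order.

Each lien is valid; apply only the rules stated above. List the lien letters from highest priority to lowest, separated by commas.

Adjusting effective dates: A was recorded 55 days after the deed — beyond 21 days — so no relation-back applies.
C is a real-property tax lien, so it outranks all other liens regardless of date.
The other liens, earliest effective date first: D (February 5, 2015), A (September 1, 2015), B (September 25, 2015), E (June 3, 2017), F (August 9, 2017).
Because D would otherwise rank above F, the subordination swaps them.

C, F, A, B, E, D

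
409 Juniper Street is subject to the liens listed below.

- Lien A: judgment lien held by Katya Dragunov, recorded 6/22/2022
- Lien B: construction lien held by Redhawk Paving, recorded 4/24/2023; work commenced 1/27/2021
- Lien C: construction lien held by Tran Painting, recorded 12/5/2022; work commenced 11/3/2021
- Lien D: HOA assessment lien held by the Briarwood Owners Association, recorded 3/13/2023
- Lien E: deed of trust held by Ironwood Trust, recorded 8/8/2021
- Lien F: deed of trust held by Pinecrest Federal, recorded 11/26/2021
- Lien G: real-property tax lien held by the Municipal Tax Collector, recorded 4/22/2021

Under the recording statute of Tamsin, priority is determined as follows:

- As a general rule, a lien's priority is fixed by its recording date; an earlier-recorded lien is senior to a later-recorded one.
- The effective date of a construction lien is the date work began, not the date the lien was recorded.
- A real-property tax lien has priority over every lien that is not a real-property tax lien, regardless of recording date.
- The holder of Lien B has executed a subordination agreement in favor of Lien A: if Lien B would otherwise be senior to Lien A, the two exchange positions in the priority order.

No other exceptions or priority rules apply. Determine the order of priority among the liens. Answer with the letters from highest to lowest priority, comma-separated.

Adjusting effective dates: B's effective date is 1/27/2021, when work began; C relates back to 11/3/2021 (work commenced).
As a real-property tax lien, G is senior to every other lien.
Among the remaining liens, by effective date: B (1/27/2021), E (8/8/2021), C (11/3/2021), F (11/26/2021), A (6/22/2022), D (3/13/2023).
Because B would otherwise rank above A, the subordination swaps them.

G, A, E, C, F, B, D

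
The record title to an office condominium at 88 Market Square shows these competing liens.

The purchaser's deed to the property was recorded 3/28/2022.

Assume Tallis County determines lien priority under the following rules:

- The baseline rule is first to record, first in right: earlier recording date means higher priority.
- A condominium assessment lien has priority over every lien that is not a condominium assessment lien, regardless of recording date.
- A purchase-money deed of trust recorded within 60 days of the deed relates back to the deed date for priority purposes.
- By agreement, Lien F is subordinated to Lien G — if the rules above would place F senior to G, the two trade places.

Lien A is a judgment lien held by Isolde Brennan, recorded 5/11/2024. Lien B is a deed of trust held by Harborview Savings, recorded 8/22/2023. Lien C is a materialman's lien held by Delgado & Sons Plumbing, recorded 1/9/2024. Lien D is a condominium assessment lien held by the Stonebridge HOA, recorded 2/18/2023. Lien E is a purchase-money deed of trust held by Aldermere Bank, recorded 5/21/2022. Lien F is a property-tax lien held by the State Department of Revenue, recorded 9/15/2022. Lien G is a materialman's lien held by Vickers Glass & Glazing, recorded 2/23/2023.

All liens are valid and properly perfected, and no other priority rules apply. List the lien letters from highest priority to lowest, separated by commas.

Adjusting effective dates: E was recorded within the 60-day window, so its effective date is the deed date 3/28/2022.
D is a condominium assessment lien and takes priority over every other lien.
Remaining liens by effective date: E (3/28/2022), F (9/15/2022), G (2/23/2023), B (8/22/2023), C (1/9/2024), A (5/11/2024).
Because F would otherwise rank above G, the subordination swaps them.

D, E, G, F, B, C, A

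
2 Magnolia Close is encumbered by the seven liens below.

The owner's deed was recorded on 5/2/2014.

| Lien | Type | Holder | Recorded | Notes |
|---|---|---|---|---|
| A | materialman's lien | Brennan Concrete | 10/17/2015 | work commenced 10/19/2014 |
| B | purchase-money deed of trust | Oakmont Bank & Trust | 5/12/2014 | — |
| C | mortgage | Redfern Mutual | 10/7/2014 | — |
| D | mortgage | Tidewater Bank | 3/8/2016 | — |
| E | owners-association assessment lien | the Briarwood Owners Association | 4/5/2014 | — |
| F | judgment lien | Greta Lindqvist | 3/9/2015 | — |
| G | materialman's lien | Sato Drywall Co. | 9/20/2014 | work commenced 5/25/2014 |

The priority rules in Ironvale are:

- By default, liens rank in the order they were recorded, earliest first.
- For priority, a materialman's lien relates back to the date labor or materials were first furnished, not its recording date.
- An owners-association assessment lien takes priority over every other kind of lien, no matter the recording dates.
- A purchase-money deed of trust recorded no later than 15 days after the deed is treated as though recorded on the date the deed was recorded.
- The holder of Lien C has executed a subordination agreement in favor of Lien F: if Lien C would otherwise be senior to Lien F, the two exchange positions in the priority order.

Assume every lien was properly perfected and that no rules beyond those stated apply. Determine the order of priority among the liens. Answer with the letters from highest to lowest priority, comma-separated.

E, B, G, F, A, C, D

Adjusting effective dates: A's effective date is 10/19/2014, when work began; B was recorded within the 15-day window, so its effective date is the deed date 5/2/2014; G is treated as recorded 5/25/2014, the work-commencement date.
E, as an owners-association assessment lien, has superpriority and ranks first.
Remaining liens by effective date: B (5/2/2014), G (5/25/2014), C (10/7/2014), A (10/19/2014), F (3/9/2015), D (3/8/2016).
The subordination applies — C was senior to F — so C and F swap.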